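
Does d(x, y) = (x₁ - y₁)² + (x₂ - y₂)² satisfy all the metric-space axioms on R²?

No. The squared Euclidean distance fails the triangle inequality. Counterexample: x = (0, 0), y = (1, 5), z = (2, 10). d(x,z) = 2² + 10² = 104, but d(x,y) + d(y,z) = (1² + 5²) + (1² + 5²) = 26 + 26 = 52. Since 104 > 52, the triangle inequality is violated. (Note: √d, the ordinary Euclidean distance, IS a metric.)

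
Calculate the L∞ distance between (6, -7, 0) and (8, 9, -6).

max(|x_i - y_i|) = max(|6 - 8|, |-7 - 9|, |0 - (-6)|) = max(2, 16, 6) = 16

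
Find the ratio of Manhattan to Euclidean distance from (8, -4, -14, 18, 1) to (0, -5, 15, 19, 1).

L1 = |8 - 0| + |-4 - (-5)| + |-14 - 15| + |18 - 19| + |1 - 1| = 8 + 1 + 29 + 1 + 0 = 39
L2 = √(8² + 1² + 29² + 1² + 0²) = √907 ≈ 30.1164
L1 ≥ L2 always (equality iff movement is along one axis); L1 > L2 here.
Ratio L1/L2 = 39/√907 ≈ 1.295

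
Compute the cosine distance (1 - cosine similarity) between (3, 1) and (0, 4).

With u = (3, 1), v = (0, 4):
u·v = 3·0 + 1·4 = 0 + 4 = 4.
|u| = √(3² + 1²) = √10, |v| = √(0² + 4²) = √16, so |u||v| = √(10·16) = √160.
cos θ = (u·v)/(|u||v|) = 4/√160 ≈ 0.3162
Cosine distance = 1 - cos θ ≈ 1 - 0.3162 = 0.6838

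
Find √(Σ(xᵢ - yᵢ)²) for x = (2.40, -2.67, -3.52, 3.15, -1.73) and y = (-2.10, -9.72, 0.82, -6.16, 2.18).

√(Σ(x_i - y_i)²) = √((2.4 - (-2.1))² + (-2.67 - (-9.72))² + (-3.52 - 0.82)² + (3.15 - (-6.16))² + (-1.73 - 2.18)²)
= √(4.5² + 7.05² + (-4.34)² + 9.31² + (-3.91)²) = √(20.25 + 49.7025 + 18.8356 + 86.6761 + 15.2881) = √190.7523 ≈ 13.8113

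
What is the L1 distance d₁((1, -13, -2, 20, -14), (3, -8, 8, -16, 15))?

Σ|x_i - y_i| = |1 - 3| + |-13 - (-8)| + |-2 - 8| + |20 - (-16)| + |-14 - 15| = 2 + 5 + 10 + 36 + 29 = 82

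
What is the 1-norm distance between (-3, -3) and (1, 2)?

Σ|x_i - y_i| = |-3 - 1| + |-3 - 2| = 4 + 5 = 9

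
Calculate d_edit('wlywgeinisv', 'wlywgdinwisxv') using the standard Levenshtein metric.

Let D[i][j] be the edit distance between the first i characters of 'wlywgeinisv' and the first j characters of 'wlywgdinwisxv', with D[i][0] = i, D[0][j] = j, and D[i][j] = D[i-1][j-1] if the characters match, else 1 + min(D[i-1][j], D[i][j-1], D[i-1][j-1]). Filling the table (rows: prefixes of 'wlywgeinisv', columns: prefixes of 'wlywgdinwisxv'):
     ε  w  l  y  w  g  d  i  n  w  i  s  x  v
  ε  0  1  2  3  4  5  6  7  8  9 10 11 12 13
  w  1  0  1  2  3  4  5  6  7  8  9 10 11 12
  l  2  1  0  1  2  3  4  5  6  7  8  9 10 11
  y  3  2  1  0  1  2  3  4  5  6  7  8  9 10
  w  4  3  2  1  0  1  2  3  4  5  6  7  8  9
  g  5  4  3  2  1  0  1  2  3  4  5  6  7  8
  e  6  5  4  3  2  1  1  2  3  4  5  6  7  8
  i  7  6  5  4  3  2  2  1  2  3  4  5  6  7
  n  8  7  6  5  4  3  3  2  1  2  3  4  5  6
  i  9  8  7  6  5  4  4  3  2  2  2  3  4  5
  s 10  9  8  7  6  5  5  4  3  3  3  2  3  4
  v 11 10  9  8  7  6  6  5  4  4  4  3  3  3
The bottom-right entry gives D[11][13] = 3, so no sequence of fewer than 3 edits works. Backtracking through the table gives one optimal edit sequence (3 edits):
  wlywgeinisv → wlywgdinisv (sub e→d @6)
  wlywgdinisv → wlywgdinwisv (ins w @9)
  wlywgdinwisv → wlywgdinwisxv (ins x @12)
Edit distance = 3.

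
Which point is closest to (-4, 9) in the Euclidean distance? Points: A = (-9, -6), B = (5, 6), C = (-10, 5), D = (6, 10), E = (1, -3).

Distances: d(A) ≈ 15.8114, d(B) ≈ 9.4868, d(C) ≈ 7.2111, d(D) ≈ 10.0499, d(E) = 13. Nearest: C = (-10, 5) with distance 7.2111.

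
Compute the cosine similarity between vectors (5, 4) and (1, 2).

With u = (5, 4), v = (1, 2):
u·v = 5·1 + 4·2 = 5 + 8 = 13.
|u| = √(5² + 4²) = √41, |v| = √(1² + 2²) = √5, so |u||v| = √(41·5) = √205.
cos θ = (u·v)/(|u||v|) = 13/√205 ≈ 0.908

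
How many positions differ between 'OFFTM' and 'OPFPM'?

Differing positions: 2, 4. Hamming distance = 2.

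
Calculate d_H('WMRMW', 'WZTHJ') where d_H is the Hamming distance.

Differing positions: 2, 3, 4, 5. Hamming distance = 4.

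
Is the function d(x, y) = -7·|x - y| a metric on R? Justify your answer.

No. With c = -7 < 0, d fails non-negativity: d(5, 13) = -7·|5 - 13| = -7·8 = -56 < 0.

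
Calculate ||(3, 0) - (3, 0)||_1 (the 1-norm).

Σ|x_i - y_i| = |3 - 3| + |0 - 0| = 0 + 0 = 0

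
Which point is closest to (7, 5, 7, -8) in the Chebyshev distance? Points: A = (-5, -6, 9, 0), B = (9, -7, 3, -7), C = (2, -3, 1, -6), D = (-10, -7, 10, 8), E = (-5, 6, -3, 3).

Distances: d(A) = 12, d(B) = 12, d(C) = 8, d(D) = 17, d(E) = 12. Nearest: C = (2, -3, 1, -6) with distance 8.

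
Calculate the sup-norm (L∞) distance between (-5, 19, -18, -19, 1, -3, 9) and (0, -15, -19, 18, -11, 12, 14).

max(|x_i - y_i|) = max(|-5 - 0|, |19 - (-15)|, |-18 - (-19)|, |-19 - 18|, |1 - (-11)|, |-3 - 12|, |9 - 14|) = max(5, 34, 1, 37, 12, 15, 5) = 37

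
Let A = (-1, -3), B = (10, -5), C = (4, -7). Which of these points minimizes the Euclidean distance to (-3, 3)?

Distances: d(A) ≈ 6.3246, d(B) ≈ 15.2643, d(C) ≈ 12.2066. Nearest: A = (-1, -3) with distance 6.3246.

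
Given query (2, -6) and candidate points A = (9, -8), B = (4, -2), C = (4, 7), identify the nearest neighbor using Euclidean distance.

Distances: d(A) ≈ 7.2801, d(B) ≈ 4.4721, d(C) ≈ 13.1529. Nearest: B = (4, -2) with distance 4.4721.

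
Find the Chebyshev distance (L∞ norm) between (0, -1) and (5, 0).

max(|x_i - y_i|) = max(|0 - 5|, |-1 - 0|) = max(5, 1) = 5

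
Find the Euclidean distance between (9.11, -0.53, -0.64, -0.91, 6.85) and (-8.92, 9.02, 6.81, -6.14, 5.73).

√(Σ(x_i - y_i)²) = √((9.11 - (-8.92))² + (-0.53 - 9.02)² + (-0.64 - 6.81)² + (-0.91 - (-6.14))² + (6.85 - 5.73)²)
= √(18.03² + (-9.55)² + (-7.45)² + 5.23² + 1.12²) = √(325.0809 + 91.2025 + 55.5025 + 27.3529 + 1.2544) = √500.3932 ≈ 22.3695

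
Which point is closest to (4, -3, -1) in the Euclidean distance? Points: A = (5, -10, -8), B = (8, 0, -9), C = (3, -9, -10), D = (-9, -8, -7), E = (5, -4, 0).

Distances: d(A) ≈ 9.9499, d(B) ≈ 9.434, d(C) ≈ 10.8628, d(D) ≈ 15.1658, d(E) ≈ 1.7321. Nearest: E = (5, -4, 0) with distance 1.7321.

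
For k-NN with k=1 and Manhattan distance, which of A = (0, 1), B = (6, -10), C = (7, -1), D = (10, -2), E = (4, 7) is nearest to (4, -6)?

Distances: d(A) = 11, d(B) = 6, d(C) = 8, d(D) = 10, d(E) = 13. Nearest: B = (6, -10) with distance 6.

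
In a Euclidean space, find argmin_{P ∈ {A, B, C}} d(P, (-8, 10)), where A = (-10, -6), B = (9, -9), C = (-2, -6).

Distances: d(A) ≈ 16.1245, d(B) ≈ 25.4951, d(C) ≈ 17.088. Nearest: A = (-10, -6) with distance 16.1245.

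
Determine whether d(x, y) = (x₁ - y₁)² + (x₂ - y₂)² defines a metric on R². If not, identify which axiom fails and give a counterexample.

No. The squared Euclidean distance fails the triangle inequality. Counterexample: x = (0, 0), y = (5, 4), z = (10, 8). d(x,z) = 10² + 8² = 164, but d(x,y) + d(y,z) = (5² + 4²) + (5² + 4²) = 41 + 41 = 82. Since 164 > 82, the triangle inequality is violated. (Note: √d, the ordinary Euclidean distance, IS a metric.)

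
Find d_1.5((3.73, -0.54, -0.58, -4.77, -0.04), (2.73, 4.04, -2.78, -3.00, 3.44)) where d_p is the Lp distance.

(Σ|x_i - y_i|^1.5)^(1/1.5) = (|3.73 - 2.73|^1.5 + |-0.54 - 4.04|^1.5 + |-0.58 - (-2.78)|^1.5 + |-4.77 - (-3)|^1.5 + |-0.04 - 3.44|^1.5)^(1/1.5)
= (1^1.5 + 4.58^1.5 + 2.2^1.5 + 1.77^1.5 + 3.48^1.5)^(1/1.5) ≈ (1 + 9.8016 + 3.2631 + 2.3548 + 6.4919)^(1/1.5) = (22.9114)^(1/1.5) ≈ 8.0668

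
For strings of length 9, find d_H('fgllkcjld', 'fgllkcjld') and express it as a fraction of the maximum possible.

Differing positions: none. Hamming distance = 0. The maximum possible Hamming distance for length-9 strings is 9, so d_H/9 = 0/9 = 0.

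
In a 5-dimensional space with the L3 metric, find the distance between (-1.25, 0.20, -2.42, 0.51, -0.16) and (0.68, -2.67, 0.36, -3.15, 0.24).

(Σ|x_i - y_i|^3)^(1/3) = (|-1.25 - 0.68|^3 + |0.2 - (-2.67)|^3 + |-2.42 - 0.36|^3 + |0.51 - (-3.15)|^3 + |-0.16 - 0.24|^3)^(1/3)
= (1.93^3 + 2.87^3 + 2.78^3 + 3.66^3 + 0.4^3)^(1/3) ≈ (7.1891 + 23.6399 + 21.485 + 49.0279 + 0.064)^(1/3) = (101.4059)^(1/3) ≈ 4.6632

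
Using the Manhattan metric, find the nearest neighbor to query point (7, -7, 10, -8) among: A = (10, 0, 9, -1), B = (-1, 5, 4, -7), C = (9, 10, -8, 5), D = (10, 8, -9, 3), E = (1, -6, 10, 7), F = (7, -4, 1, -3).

Distances: d(A) = 18, d(B) = 27, d(C) = 50, d(D) = 48, d(E) = 22, d(F) = 17. Nearest: F = (7, -4, 1, -3) with distance 17.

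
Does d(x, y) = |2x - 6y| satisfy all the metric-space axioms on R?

No. d fails symmetry: d(9, 7) = |2·9 - 6·7| = |-24| = 24, but d(7, 9) = |2·7 - 6·9| = |-40| = 40. Since 24 ≠ 40, d(x,y) ≠ d(y,x) in general.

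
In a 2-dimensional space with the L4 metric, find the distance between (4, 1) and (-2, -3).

(Σ|x_i - y_i|^4)^(1/4) = (|4 - (-2)|^4 + |1 - (-3)|^4)^(1/4)
= (6^4 + 4^4)^(1/4) = (1296 + 256)^(1/4) = (1552)^(1/4) ≈ 6.2766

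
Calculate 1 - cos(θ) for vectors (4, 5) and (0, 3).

With u = (4, 5), v = (0, 3):
u·v = 4·0 + 5·3 = 0 + 15 = 15.
|u| = √(4² + 5²) = √41, |v| = √(0² + 3²) = √9, so |u||v| = √(41·9) = √369.
cos θ = (u·v)/(|u||v|) = 15/√369 ≈ 0.7809
Cosine distance = 1 - cos θ ≈ 1 - 0.7809 = 0.2191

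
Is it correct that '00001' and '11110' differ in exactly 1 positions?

Differing positions: 1, 2, 3, 4, 5. Hamming distance = 5, so the claim that d_H = 1 is false.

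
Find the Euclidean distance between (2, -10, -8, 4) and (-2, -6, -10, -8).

√(Σ(x_i - y_i)²) = √((2 - (-2))² + (-10 - (-6))² + (-8 - (-10))² + (4 - (-8))²)
= √(4² + (-4)² + 2² + 12²) = √(16 + 16 + 4 + 144) = √180 ≈ 13.4164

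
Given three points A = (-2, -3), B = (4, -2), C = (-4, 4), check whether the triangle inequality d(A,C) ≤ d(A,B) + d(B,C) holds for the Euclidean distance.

d(A,B) = √(6² + 1²) = √37 ≈ 6.0828, d(B,C) = √(8² + 6²) = √100 = 10, d(A,C) = √(2² + 7²) = √53 ≈ 7.2801.
d(A,C) ≈ 7.2801 ≤ 6.0828 + 10 = 16.0828. Triangle inequality is satisfied.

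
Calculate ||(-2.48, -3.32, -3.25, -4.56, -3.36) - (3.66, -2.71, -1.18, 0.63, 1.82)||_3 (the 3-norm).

(Σ|x_i - y_i|^3)^(1/3) = (|-2.48 - 3.66|^3 + |-3.32 - (-2.71)|^3 + |-3.25 - (-1.18)|^3 + |-4.56 - 0.63|^3 + |-3.36 - 1.82|^3)^(1/3)
= (6.14^3 + 0.61^3 + 2.07^3 + 5.19^3 + 5.18^3)^(1/3) ≈ (231.4755 + 0.227 + 8.8697 + 139.7984 + 138.9918)^(1/3) = (519.3624)^(1/3) ≈ 8.0382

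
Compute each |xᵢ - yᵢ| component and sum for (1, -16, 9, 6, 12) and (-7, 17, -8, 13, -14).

Σ|x_i - y_i| = |1 - (-7)| + |-16 - 17| + |9 - (-8)| + |6 - 13| + |12 - (-14)| = 8 + 33 + 17 + 7 + 26 = 91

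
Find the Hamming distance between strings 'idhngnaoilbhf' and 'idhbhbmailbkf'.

Differing positions: 4, 5, 6, 7, 8, 12. Hamming distance = 6.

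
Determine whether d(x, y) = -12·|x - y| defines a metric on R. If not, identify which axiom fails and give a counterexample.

No. With c = -12 < 0, d fails non-negativity: d(1, 5) = -12·|1 - 5| = -12·4 = -48 < 0.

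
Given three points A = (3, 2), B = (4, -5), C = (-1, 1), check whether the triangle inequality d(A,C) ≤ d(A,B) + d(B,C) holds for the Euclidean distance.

d(A,B) = √(1² + 7²) = √50 ≈ 7.0711, d(B,C) = √(5² + 6²) = √61 ≈ 7.8102, d(A,C) = √(4² + 1²) = √17 ≈ 4.1231.
d(A,C) ≈ 4.1231 ≤ 7.0711 + 7.8102 = 14.8813. Triangle inequality is satisfied.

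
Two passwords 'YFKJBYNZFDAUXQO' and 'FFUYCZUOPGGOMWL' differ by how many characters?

Differing positions: 1, 3, 4, 5, 6, 7, 8, 9, 10, 11, 12, 13, 14, 15. Hamming distance = 14.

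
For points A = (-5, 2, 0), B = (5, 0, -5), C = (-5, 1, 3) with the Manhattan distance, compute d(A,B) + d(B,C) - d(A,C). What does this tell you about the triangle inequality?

d(A,B) = 10 + 2 + 5 = 17, d(B,C) = 10 + 1 + 8 = 19, d(A,C) = 0 + 1 + 3 = 4.
d(A,B) + d(B,C) - d(A,C) = 17 + 19 - 4 = 36 - 4 = 32. This is ≥ 0, so the triangle inequality holds for these points.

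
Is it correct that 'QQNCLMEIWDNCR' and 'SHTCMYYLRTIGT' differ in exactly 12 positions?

Differing positions: 1, 2, 3, 5, 6, 7, 8, 9, 10, 11, 12, 13. Hamming distance = 12, so the claim is true.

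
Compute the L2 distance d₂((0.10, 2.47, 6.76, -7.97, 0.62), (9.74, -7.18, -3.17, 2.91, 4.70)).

√(Σ(x_i - y_i)²) = √((0.1 - 9.74)² + (2.47 - (-7.18))² + (6.76 - (-3.17))² + (-7.97 - 2.91)² + (0.62 - 4.7)²)
= √((-9.64)² + 9.65² + 9.93² + (-10.88)² + (-4.08)²) = √(92.9296 + 93.1225 + 98.6049 + 118.3744 + 16.6464) = √419.6778 ≈ 20.486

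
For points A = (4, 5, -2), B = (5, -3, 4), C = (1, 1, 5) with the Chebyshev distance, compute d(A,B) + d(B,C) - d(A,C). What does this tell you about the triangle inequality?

d(A,B) = max(1, 8, 6) = 8, d(B,C) = max(4, 4, 1) = 4, d(A,C) = max(3, 4, 7) = 7.
d(A,B) + d(B,C) - d(A,C) = 8 + 4 - 7 = 12 - 7 = 5. This is ≥ 0, so the triangle inequality holds for these points.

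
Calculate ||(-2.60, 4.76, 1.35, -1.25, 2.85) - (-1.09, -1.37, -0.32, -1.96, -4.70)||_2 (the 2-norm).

(Σ|x_i - y_i|^2)^(1/2) = (|-2.6 - (-1.09)|^2 + |4.76 - (-1.37)|^2 + |1.35 - (-0.32)|^2 + |-1.25 - (-1.96)|^2 + |2.85 - (-4.7)|^2)^(1/2)
= (1.51^2 + 6.13^2 + 1.67^2 + 0.71^2 + 7.55^2)^(1/2) = (2.2801 + 37.5769 + 2.7889 + 0.5041 + 57.0025)^(1/2) = (100.1525)^(1/2) ≈ 10.0076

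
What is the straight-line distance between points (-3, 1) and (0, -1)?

√(Σ(x_i - y_i)²) = √((-3 - 0)² + (1 - (-1))²)
= √((-3)² + 2²) = √(9 + 4) = √13 ≈ 3.6056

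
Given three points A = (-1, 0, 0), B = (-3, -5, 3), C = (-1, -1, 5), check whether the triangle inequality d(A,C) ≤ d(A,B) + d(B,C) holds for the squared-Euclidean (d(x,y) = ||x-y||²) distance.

d(A,B) = 2² + 5² + 3² = 38, d(B,C) = 2² + 4² + 2² = 24, d(A,C) = 0² + 1² + 5² = 26.
d(A,C) = 26 ≤ 38 + 24 = 62. Triangle inequality is satisfied.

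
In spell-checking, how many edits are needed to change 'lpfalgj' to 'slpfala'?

Let D[i][j] be the edit distance between the first i characters of 'lpfalgj' and the first j characters of 'slpfala', with D[i][0] = i, D[0][j] = j, and D[i][j] = D[i-1][j-1] if the characters match, else 1 + min(D[i-1][j], D[i][j-1], D[i-1][j-1]). Filling the table (rows: prefixes of 'lpfalgj', columns: prefixes of 'slpfala'):
     ε  s  l  p  f  a  l  a
  ε  0  1  2  3  4  5  6  7
  l  1  1  1  2  3  4  5  6
  p  2  2  2  1  2  3  4  5
  f  3  3  3  2  1  2  3  4
  a  4  4  4  3  2  1  2  3
  l  5  5  4  4  3  2  1  2
  g  6  6  5  5  4  3  2  2
  j  7  7  6  6  5  4  3  3
The bottom-right entry gives D[7][7] = 3, so no sequence of fewer than 3 edits works. Backtracking through the table gives one optimal edit sequence (3 edits):
  lpfalgj → slpfalgj (ins s @1)
  slpfalgj → slpfalj (del g @7)
  slpfalj → slpfala (sub j→a @7)
Edit distance = 3.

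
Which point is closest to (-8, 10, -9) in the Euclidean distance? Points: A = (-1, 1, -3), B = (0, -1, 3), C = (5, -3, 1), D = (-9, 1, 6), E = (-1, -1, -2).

Distances: d(A) ≈ 12.8841, d(B) ≈ 18.1384, d(C) ≈ 20.9284, d(D) ≈ 17.5214, d(E) ≈ 14.7986. Nearest: A = (-1, 1, -3) with distance 12.8841.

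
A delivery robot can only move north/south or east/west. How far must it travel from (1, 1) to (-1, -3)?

Σ|x_i - y_i| = |1 - (-1)| + |1 - (-3)| = 2 + 4 = 6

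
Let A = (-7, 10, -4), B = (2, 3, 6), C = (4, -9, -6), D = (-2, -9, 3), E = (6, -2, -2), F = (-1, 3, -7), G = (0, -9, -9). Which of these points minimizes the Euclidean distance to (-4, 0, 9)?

Distances: d(A) ≈ 16.6733, d(B) ≈ 7.3485, d(C) ≈ 19.2354, d(D) = 11, d(E) = 15, d(F) ≈ 16.5529, d(G) ≈ 20.5183. Nearest: B = (2, 3, 6) with distance 7.3485.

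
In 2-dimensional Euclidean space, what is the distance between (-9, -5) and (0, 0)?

√(Σ(x_i - y_i)²) = √((-9 - 0)² + (-5 - 0)²)
= √((-9)² + (-5)²) = √(81 + 25) = √106 ≈ 10.2956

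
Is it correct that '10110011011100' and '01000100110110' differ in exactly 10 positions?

Differing positions: 1, 2, 3, 4, 6, 7, 8, 9, 11, 13. Hamming distance = 10, so the claim is true.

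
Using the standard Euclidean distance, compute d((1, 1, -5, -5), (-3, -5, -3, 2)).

(Σ|x_i - y_i|^2)^(1/2) = (|1 - (-3)|^2 + |1 - (-5)|^2 + |-5 - (-3)|^2 + |-5 - 2|^2)^(1/2)
= (4^2 + 6^2 + 2^2 + 7^2)^(1/2) = (16 + 36 + 4 + 49)^(1/2) = (105)^(1/2) ≈ 10.247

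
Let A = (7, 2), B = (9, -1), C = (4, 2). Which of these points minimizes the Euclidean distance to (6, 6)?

Distances: d(A) ≈ 4.1231, d(B) ≈ 7.6158, d(C) ≈ 4.4721. Nearest: A = (7, 2) with distance 4.1231.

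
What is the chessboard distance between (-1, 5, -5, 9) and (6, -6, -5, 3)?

max(|x_i - y_i|) = max(|-1 - 6|, |5 - (-6)|, |-5 - (-5)|, |9 - 3|) = max(7, 11, 0, 6) = 11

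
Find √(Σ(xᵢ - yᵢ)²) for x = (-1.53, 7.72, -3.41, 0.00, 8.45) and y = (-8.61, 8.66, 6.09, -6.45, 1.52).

√(Σ(x_i - y_i)²) = √((-1.53 - (-8.61))² + (7.72 - 8.66)² + (-3.41 - 6.09)² + (0 - (-6.45))² + (8.45 - 1.52)²)
= √(7.08² + (-0.94)² + (-9.5)² + 6.45² + 6.93²) = √(50.1264 + 0.8836 + 90.25 + 41.6025 + 48.0249) = √230.8874 ≈ 15.195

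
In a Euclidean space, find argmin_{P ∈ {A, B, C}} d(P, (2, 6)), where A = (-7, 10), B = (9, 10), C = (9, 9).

Distances: d(A) ≈ 9.8489, d(B) ≈ 8.0623, d(C) ≈ 7.6158. Nearest: C = (9, 9) with distance 7.6158.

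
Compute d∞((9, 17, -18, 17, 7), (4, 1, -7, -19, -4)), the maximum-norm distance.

max(|x_i - y_i|) = max(|9 - 4|, |17 - 1|, |-18 - (-7)|, |17 - (-19)|, |7 - (-4)|) = max(5, 16, 11, 36, 11) = 36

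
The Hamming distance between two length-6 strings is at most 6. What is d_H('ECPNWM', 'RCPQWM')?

Differing positions: 1, 4. Hamming distance = 2. The maximum possible Hamming distance for length-6 strings is 6, so d_H/6 = 2/6 ≈ 0.3333.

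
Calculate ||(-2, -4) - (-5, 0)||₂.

√(Σ(x_i - y_i)²) = √((-2 - (-5))² + (-4 - 0)²)
= √(3² + (-4)²) = √(9 + 16) = √25 = 5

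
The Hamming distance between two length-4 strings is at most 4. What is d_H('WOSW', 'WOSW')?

Differing positions: none. Hamming distance = 0. The maximum possible Hamming distance for length-4 strings is 4, so d_H/4 = 0/4 = 0.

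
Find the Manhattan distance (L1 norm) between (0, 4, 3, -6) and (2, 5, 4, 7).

Σ|x_i - y_i| = |0 - 2| + |4 - 5| + |3 - 4| + |-6 - 7| = 2 + 1 + 1 + 13 = 17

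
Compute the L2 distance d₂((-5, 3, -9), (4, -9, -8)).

√(Σ(x_i - y_i)²) = √((-5 - 4)² + (3 - (-9))² + (-9 - (-8))²)
= √((-9)² + 12² + (-1)²) = √(81 + 144 + 1) = √226 ≈ 15.0333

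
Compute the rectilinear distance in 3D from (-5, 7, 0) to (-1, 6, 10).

Σ|x_i - y_i| = |-5 - (-1)| + |7 - 6| + |0 - 10| = 4 + 1 + 10 = 15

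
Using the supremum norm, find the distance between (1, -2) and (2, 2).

max(|x_i - y_i|) = max(|1 - 2|, |-2 - 2|) = max(1, 4) = 4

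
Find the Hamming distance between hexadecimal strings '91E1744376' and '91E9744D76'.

Differing positions: 4, 8. Hamming distance = 2.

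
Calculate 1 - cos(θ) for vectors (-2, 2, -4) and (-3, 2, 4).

With u = (-2, 2, -4), v = (-3, 2, 4):
u·v = (-2)·(-3) + 2·2 + (-4)·4 = 6 + 4 + (-16) = -6.
|u| = √((-2)² + 2² + (-4)²) = √24, |v| = √((-3)² + 2² + 4²) = √29, so |u||v| = √(24·29) = √696.
cos θ = (u·v)/(|u||v|) = -6/√696 ≈ -0.2274
Cosine distance = 1 - cos θ ≈ 1 - (-0.2274) = 1.2274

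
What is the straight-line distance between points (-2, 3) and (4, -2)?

√(Σ(x_i - y_i)²) = √((-2 - 4)² + (3 - (-2))²)
= √((-6)² + 5²) = √(36 + 25) = √61 ≈ 7.8102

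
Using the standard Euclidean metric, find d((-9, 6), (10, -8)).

√(Σ(x_i - y_i)²) = √((-9 - 10)² + (6 - (-8))²)
= √((-19)² + 14²) = √(361 + 196) = √557 ≈ 23.6008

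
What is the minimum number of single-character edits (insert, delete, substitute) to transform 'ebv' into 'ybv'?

Let D[i][j] be the edit distance between the first i characters of 'ebv' and the first j characters of 'ybv', with D[i][0] = i, D[0][j] = j, and D[i][j] = D[i-1][j-1] if the characters match, else 1 + min(D[i-1][j], D[i][j-1], D[i-1][j-1]). Filling the table (rows: prefixes of 'ebv', columns: prefixes of 'ybv'):
     ε  y  b  v
  ε  0  1  2  3
  e  1  1  2  3
  b  2  2  1  2
  v  3  3  2  1
The bottom-right entry gives D[3][3] = 1, so no sequence of fewer than 1 edit works. Backtracking through the table gives one optimal edit sequence (1 edit):
  ebv → ybv (sub e→y @1)
Edit distance = 1.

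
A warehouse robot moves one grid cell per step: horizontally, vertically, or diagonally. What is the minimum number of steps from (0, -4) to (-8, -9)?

max(|x_i - y_i|) = max(|0 - (-8)|, |-4 - (-9)|) = max(8, 5) = 8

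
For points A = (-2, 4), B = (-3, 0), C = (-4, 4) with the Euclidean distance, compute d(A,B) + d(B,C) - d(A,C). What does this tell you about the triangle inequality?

d(A,B) = √(1² + 4²) = √17 ≈ 4.1231, d(B,C) = √(1² + 4²) = √17 ≈ 4.1231, d(A,C) = √(2² + 0²) = √4 = 2.
d(A,B) + d(B,C) - d(A,C) = 4.1231 + 4.1231 - 2 = 8.2462 - 2 = 6.2462 (to 4 decimal places). This is ≥ 0, so the triangle inequality holds for these points.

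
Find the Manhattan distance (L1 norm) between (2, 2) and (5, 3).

Σ|x_i - y_i| = |2 - 5| + |2 - 3| = 3 + 1 = 4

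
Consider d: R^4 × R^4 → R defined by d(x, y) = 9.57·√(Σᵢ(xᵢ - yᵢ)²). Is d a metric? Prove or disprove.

Yes. The L2 (Euclidean) norm induces a metric on R^4, and multiplying a metric by a positive constant 9.57 > 0 preserves all four axioms: non-negativity (9.57·||x-y|| ≥ 0), identity (9.57·||x-y|| = 0 ⟺ ||x-y|| = 0 ⟺ x = y), symmetry (||x-y|| = ||y-x||), and the triangle inequality (9.57·||x-z|| ≤ 9.57·||x-y|| + 9.57·||y-z||). So d is a metric.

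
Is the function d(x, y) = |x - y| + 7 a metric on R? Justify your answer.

No. d fails identity of indiscernibles (specifically d(x,x) = 0): d(3, 3) = |3 - 3| + 7 = 0 + 7 = 7 ≠ 0.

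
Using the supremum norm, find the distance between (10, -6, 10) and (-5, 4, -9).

max(|x_i - y_i|) = max(|10 - (-5)|, |-6 - 4|, |10 - (-9)|) = max(15, 10, 19) = 19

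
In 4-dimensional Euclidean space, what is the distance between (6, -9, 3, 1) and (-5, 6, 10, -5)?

√(Σ(x_i - y_i)²) = √((6 - (-5))² + (-9 - 6)² + (3 - 10)² + (1 - (-5))²)
= √(11² + (-15)² + (-7)² + 6²) = √(121 + 225 + 49 + 36) = √431 ≈ 20.7605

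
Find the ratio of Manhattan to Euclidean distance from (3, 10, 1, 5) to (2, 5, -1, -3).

L1 = |3 - 2| + |10 - 5| + |1 - (-1)| + |5 - (-3)| = 1 + 5 + 2 + 8 = 16
L2 = √(1² + 5² + 2² + 8²) = √94 ≈ 9.6954
L1 ≥ L2 always (equality iff movement is along one axis); L1 > L2 here.
Ratio L1/L2 = 16/√94 ≈ 1.6503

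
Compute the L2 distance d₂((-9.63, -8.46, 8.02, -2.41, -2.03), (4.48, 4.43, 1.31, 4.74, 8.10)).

√(Σ(x_i - y_i)²) = √((-9.63 - 4.48)² + (-8.46 - 4.43)² + (8.02 - 1.31)² + (-2.41 - 4.74)² + (-2.03 - 8.1)²)
= √((-14.11)² + (-12.89)² + 6.71² + (-7.15)² + (-10.13)²) = √(199.0921 + 166.1521 + 45.0241 + 51.1225 + 102.6169) = √564.0077 ≈ 23.7488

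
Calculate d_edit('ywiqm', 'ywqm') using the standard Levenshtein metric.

Let D[i][j] be the edit distance between the first i characters of 'ywiqm' and the first j characters of 'ywqm', with D[i][0] = i, D[0][j] = j, and D[i][j] = D[i-1][j-1] if the characters match, else 1 + min(D[i-1][j], D[i][j-1], D[i-1][j-1]). Filling the table (rows: prefixes of 'ywiqm', columns: prefixes of 'ywqm'):
     ε  y  w  q  m
  ε  0  1  2  3  4
  y  1  0  1  2  3
  w  2  1  0  1  2
  i  3  2  1  1  2
  q  4  3  2  1  2
  m  5  4  3  2  1
The bottom-right entry gives D[5][4] = 1, so no sequence of fewer than 1 edit works. Backtracking through the table gives one optimal edit sequence (1 edit):
  ywiqm → ywqm (del i @3)
Edit distance = 1.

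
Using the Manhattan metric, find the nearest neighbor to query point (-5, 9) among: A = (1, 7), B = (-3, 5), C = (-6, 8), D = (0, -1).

Distances: d(A) = 8, d(B) = 6, d(C) = 2, d(D) = 15. Nearest: C = (-6, 8) with distance 2.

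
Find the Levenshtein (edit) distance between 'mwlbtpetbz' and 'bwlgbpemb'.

Let D[i][j] be the edit distance between the first i characters of 'mwlbtpetbz' and the first j characters of 'bwlgbpemb', with D[i][0] = i, D[0][j] = j, and D[i][j] = D[i-1][j-1] if the characters match, else 1 + min(D[i-1][j], D[i][j-1], D[i-1][j-1]). Filling the table (rows: prefixes of 'mwlbtpetbz', columns: prefixes of 'bwlgbpemb'):
     ε  b  w  l  g  b  p  e  m  b
  ε  0  1  2  3  4  5  6  7  8  9
  m  1  1  2  3  4  5  6  7  7  8
  w  2  2  1  2  3  4  5  6  7  8
  l  3  3  2  1  2  3  4  5  6  7
  b  4  3  3  2  2  2  3  4  5  6
  t  5  4  4  3  3  3  3  4  5  6
  p  6  5  5  4  4  4  3  4  5  6
  e  7  6  6  5  5  5  4  3  4  5
  t  8  7  7  6  6  6  5  4  4  5
  b  9  8  8  7  7  6  6  5  5  4
  z 10  9  9  8  8  7  7  6  6  5
The bottom-right entry gives D[10][9] = 5, so no sequence of fewer than 5 edits works. Backtracking through the table gives one optimal edit sequence (5 edits):
  mwlbtpetbz → bwlbtpetbz (sub m→b @1)
  bwlbtpetbz → bwlgtpetbz (sub b→g @4)
  bwlgtpetbz → bwlgbpetbz (sub t→b @5)
  bwlgbpetbz → bwlgbpembz (sub t→m @8)
  bwlgbpembz → bwlgbpemb (del z @10)
Edit distance = 5.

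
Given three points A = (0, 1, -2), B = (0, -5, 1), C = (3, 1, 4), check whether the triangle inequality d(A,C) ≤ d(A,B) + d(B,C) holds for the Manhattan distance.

d(A,B) = 0 + 6 + 3 = 9, d(B,C) = 3 + 6 + 3 = 12, d(A,C) = 3 + 0 + 6 = 9.
d(A,C) = 9 ≤ 9 + 12 = 21. Triangle inequality is satisfied.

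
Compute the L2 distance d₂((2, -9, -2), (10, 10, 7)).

√(Σ(x_i - y_i)²) = √((2 - 10)² + (-9 - 10)² + (-2 - 7)²)
= √((-8)² + (-19)² + (-9)²) = √(64 + 361 + 81) = √506 ≈ 22.4944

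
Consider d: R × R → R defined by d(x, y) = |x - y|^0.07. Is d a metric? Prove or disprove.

Yes. With 0 < p = 0.07 ≤ 1, d(x,y) = |x-y|^0.07 is a metric on R. Non-negativity and symmetry are immediate; |x-y|^0.07 = 0 ⟺ |x-y| = 0 ⟺ x = y. For the triangle inequality, the function t ↦ t^0.07 is subadditive on [0,∞) when p ≤ 1, so |x-z|^0.07 ≤ (|x-y| + |y-z|)^0.07 ≤ |x-y|^0.07 + |y-z|^0.07.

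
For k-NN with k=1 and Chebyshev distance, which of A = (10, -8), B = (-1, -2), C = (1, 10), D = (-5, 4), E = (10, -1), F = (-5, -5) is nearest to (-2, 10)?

Distances: d(A) = 18, d(B) = 12, d(C) = 3, d(D) = 6, d(E) = 12, d(F) = 15. Nearest: C = (1, 10) with distance 3.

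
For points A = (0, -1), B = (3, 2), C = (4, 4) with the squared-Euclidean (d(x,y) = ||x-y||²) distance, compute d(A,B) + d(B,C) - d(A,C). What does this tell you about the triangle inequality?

d(A,B) = 3² + 3² = 18, d(B,C) = 1² + 2² = 5, d(A,C) = 4² + 5² = 41.
d(A,B) + d(B,C) - d(A,C) = 18 + 5 - 41 = 23 - 41 = -18. This is < 0, so the triangle inequality FAILS for these points (squared-Euclidean is not a metric).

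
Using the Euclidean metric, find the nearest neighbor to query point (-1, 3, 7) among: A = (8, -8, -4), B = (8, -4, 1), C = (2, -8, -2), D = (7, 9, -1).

Distances: d(A) ≈ 17.9722, d(B) ≈ 12.8841, d(C) ≈ 14.5258, d(D) ≈ 12.8062. Nearest: D = (7, 9, -1) with distance 12.8062.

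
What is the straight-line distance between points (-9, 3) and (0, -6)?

√(Σ(x_i - y_i)²) = √((-9 - 0)² + (3 - (-6))²)
= √((-9)² + 9²) = √(81 + 81) = √162 ≈ 12.7279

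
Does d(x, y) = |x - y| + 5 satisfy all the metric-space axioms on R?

No. d fails identity of indiscernibles (specifically d(x,x) = 0): d(2, 2) = |2 - 2| + 5 = 0 + 5 = 5 ≠ 0.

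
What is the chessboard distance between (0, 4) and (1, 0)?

max(|x_i - y_i|) = max(|0 - 1|, |4 - 0|) = max(1, 4) = 4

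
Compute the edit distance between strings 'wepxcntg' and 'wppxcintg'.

Let D[i][j] be the edit distance between the first i characters of 'wepxcntg' and the first j characters of 'wppxcintg', with D[i][0] = i, D[0][j] = j, and D[i][j] = D[i-1][j-1] if the characters match, else 1 + min(D[i-1][j], D[i][j-1], D[i-1][j-1]). Filling the table (rows: prefixes of 'wepxcntg', columns: prefixes of 'wppxcintg'):
     ε  w  p  p  x  c  i  n  t  g
  ε  0  1  2  3  4  5  6  7  8  9
  w  1  0  1  2  3  4  5  6  7  8
  e  2  1  1  2  3  4  5  6  7  8
  p  3  2  1  1  2  3  4  5  6  7
  x  4  3  2  2  1  2  3  4  5  6
  c  5  4  3  3  2  1  2  3  4  5
  n  6  5  4  4  3  2  2  2  3  4
  t  7  6  5  5  4  3  3  3  2  3
  g  8  7  6  6  5  4  4  4  3  2
The bottom-right entry gives D[8][9] = 2, so no sequence of fewer than 2 edits works. Backtracking through the table gives one optimal edit sequence (2 edits):
  wepxcntg → wppxcntg (sub e→p @2)
  wppxcntg → wppxcintg (ins i @6)
Edit distance = 2.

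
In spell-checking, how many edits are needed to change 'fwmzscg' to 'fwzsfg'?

Let D[i][j] be the edit distance between the first i characters of 'fwmzscg' and the first j characters of 'fwzsfg', with D[i][0] = i, D[0][j] = j, and D[i][j] = D[i-1][j-1] if the characters match, else 1 + min(D[i-1][j], D[i][j-1], D[i-1][j-1]). Filling the table (rows: prefixes of 'fwmzscg', columns: prefixes of 'fwzsfg'):
     ε  f  w  z  s  f  g
  ε  0  1  2  3  4  5  6
  f  1  0  1  2  3  4  5
  w  2  1  0  1  2  3  4
  m  3  2  1  1  2  3  4
  z  4  3  2  1  2  3  4
  s  5  4  3  2  1  2  3
  c  6  5  4  3  2  2  3
  g  7  6  5  4  3  3  2
The bottom-right entry gives D[7][6] = 2, so no sequence of fewer than 2 edits works. Backtracking through the table gives one optimal edit sequence (2 edits):
  fwmzscg → fwzscg (del m @3)
  fwzscg → fwzsfg (sub c→f @5)
Edit distance = 2.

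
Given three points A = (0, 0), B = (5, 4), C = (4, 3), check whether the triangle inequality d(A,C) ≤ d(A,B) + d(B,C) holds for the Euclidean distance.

d(A,B) = √(5² + 4²) = √41 ≈ 6.4031, d(B,C) = √(1² + 1²) = √2 ≈ 1.4142, d(A,C) = √(4² + 3²) = √25 = 5.
d(A,C) = 5 ≤ 6.4031 + 1.4142 = 7.8173. Triangle inequality is satisfied.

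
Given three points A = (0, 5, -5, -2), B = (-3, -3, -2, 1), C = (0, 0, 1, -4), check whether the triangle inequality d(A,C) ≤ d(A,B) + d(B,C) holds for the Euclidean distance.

d(A,B) = √(3² + 8² + 3² + 3²) = √91 ≈ 9.5394, d(B,C) = √(3² + 3² + 3² + 5²) = √52 ≈ 7.2111, d(A,C) = √(0² + 5² + 6² + 2²) = √65 ≈ 8.0623.
d(A,C) ≈ 8.0623 ≤ 9.5394 + 7.2111 = 16.7505. Triangle inequality is satisfied.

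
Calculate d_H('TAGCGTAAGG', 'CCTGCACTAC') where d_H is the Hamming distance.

Differing positions: 1, 2, 3, 4, 5, 6, 7, 8, 9, 10. Hamming distance = 10.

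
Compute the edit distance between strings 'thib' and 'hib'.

Let D[i][j] be the edit distance between the first i characters of 'thib' and the first j characters of 'hib', with D[i][0] = i, D[0][j] = j, and D[i][j] = D[i-1][j-1] if the characters match, else 1 + min(D[i-1][j], D[i][j-1], D[i-1][j-1]). Filling the table (rows: prefixes of 'thib', columns: prefixes of 'hib'):
     ε  h  i  b
  ε  0  1  2  3
  t  1  1  2  3
  h  2  1  2  3
  i  3  2  1  2
  b  4  3  2  1
The bottom-right entry gives D[4][3] = 1, so no sequence of fewer than 1 edit works. Backtracking through the table gives one optimal edit sequence (1 edit):
  thib → hib (del t @1)
Edit distance = 1.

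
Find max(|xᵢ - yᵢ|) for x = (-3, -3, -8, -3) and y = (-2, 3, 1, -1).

max(|x_i - y_i|) = max(|-3 - (-2)|, |-3 - 3|, |-8 - 1|, |-3 - (-1)|) = max(1, 6, 9, 2) = 9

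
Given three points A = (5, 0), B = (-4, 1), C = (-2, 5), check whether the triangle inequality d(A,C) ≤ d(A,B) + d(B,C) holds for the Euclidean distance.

d(A,B) = √(9² + 1²) = √82 ≈ 9.0554, d(B,C) = √(2² + 4²) = √20 ≈ 4.4721, d(A,C) = √(7² + 5²) = √74 ≈ 8.6023.
d(A,C) ≈ 8.6023 ≤ 9.0554 + 4.4721 = 13.5275. Triangle inequality is satisfied.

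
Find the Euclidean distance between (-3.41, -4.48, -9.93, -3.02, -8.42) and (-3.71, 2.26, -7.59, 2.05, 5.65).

√(Σ(x_i - y_i)²) = √((-3.41 - (-3.71))² + (-4.48 - 2.26)² + (-9.93 - (-7.59))² + (-3.02 - 2.05)² + (-8.42 - 5.65)²)
= √(0.3² + (-6.74)² + (-2.34)² + (-5.07)² + (-14.07)²) = √(0.09 + 45.4276 + 5.4756 + 25.7049 + 197.9649) = √274.663 ≈ 16.573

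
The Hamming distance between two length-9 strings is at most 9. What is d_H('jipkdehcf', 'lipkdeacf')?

Differing positions: 1, 7. Hamming distance = 2. The maximum possible Hamming distance for length-9 strings is 9, so d_H/9 = 2/9 ≈ 0.2222.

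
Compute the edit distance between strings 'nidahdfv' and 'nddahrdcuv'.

Let D[i][j] be the edit distance between the first i characters of 'nidahdfv' and the first j characters of 'nddahrdcuv', with D[i][0] = i, D[0][j] = j, and D[i][j] = D[i-1][j-1] if the characters match, else 1 + min(D[i-1][j], D[i][j-1], D[i-1][j-1]). Filling the table (rows: prefixes of 'nidahdfv', columns: prefixes of 'nddahrdcuv'):
     ε  n  d  d  a  h  r  d  c  u  v
  ε  0  1  2  3  4  5  6  7  8  9 10
  n  1  0  1  2  3  4  5  6  7  8  9
  i  2  1  1  2  3  4  5  6  7  8  9
  d  3  2  1  1  2  3  4  5  6  7  8
  a  4  3  2  2  1  2  3  4  5  6  7
  h  5  4  3  3  2  1  2  3  4  5  6
  d  6  5  4  3  3  2  2  2  3  4  5
  f  7  6  5  4  4  3  3  3  3  4  5
  v  8  7  6  5  5  4  4  4  4  4  4
The bottom-right entry gives D[8][10] = 4, so no sequence of fewer than 4 edits works. Backtracking through the table gives one optimal edit sequence (4 edits):
  nidahdfv → nddahdfv (sub i→d @2)
  nddahdfv → nddahrdfv (ins r @6)
  nddahrdfv → nddahrdcfv (ins c @8)
  nddahrdcfv → nddahrdcuv (sub f→u @9)
Edit distance = 4.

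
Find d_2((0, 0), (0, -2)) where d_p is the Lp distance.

(Σ|x_i - y_i|^2)^(1/2) = (|0 - 0|^2 + |0 - (-2)|^2)^(1/2)
= (0^2 + 2^2)^(1/2) = (0 + 4)^(1/2) = (4)^(1/2) = 2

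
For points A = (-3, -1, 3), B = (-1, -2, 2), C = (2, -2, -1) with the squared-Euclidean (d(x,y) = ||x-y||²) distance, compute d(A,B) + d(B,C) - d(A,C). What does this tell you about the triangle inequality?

d(A,B) = 2² + 1² + 1² = 6, d(B,C) = 3² + 0² + 3² = 18, d(A,C) = 5² + 1² + 4² = 42.
d(A,B) + d(B,C) - d(A,C) = 6 + 18 - 42 = 24 - 42 = -18. This is < 0, so the triangle inequality FAILS for these points (squared-Euclidean is not a metric).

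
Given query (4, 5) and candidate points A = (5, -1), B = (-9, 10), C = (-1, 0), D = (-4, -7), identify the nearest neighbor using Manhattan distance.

Distances: d(A) = 7, d(B) = 18, d(C) = 10, d(D) = 20. Nearest: A = (5, -1) with distance 7.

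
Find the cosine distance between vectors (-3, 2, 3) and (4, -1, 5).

With u = (-3, 2, 3), v = (4, -1, 5):
u·v = (-3)·4 + 2·(-1) + 3·5 = (-12) + (-2) + 15 = 1.
|u| = √((-3)² + 2² + 3²) = √22, |v| = √(4² + (-1)² + 5²) = √42, so |u||v| = √(22·42) = √924.
cos θ = (u·v)/(|u||v|) = 1/√924 ≈ 0.0329
Cosine distance = 1 - cos θ ≈ 1 - 0.0329 = 0.9671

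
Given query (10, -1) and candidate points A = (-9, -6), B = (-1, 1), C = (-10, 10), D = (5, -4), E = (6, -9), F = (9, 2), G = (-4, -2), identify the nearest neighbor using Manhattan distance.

Distances: d(A) = 24, d(B) = 13, d(C) = 31, d(D) = 8, d(E) = 12, d(F) = 4, d(G) = 15. Nearest: F = (9, 2) with distance 4.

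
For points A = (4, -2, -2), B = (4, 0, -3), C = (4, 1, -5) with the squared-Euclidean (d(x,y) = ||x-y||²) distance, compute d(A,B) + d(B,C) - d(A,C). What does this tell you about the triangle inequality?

d(A,B) = 0² + 2² + 1² = 5, d(B,C) = 0² + 1² + 2² = 5, d(A,C) = 0² + 3² + 3² = 18.
d(A,B) + d(B,C) - d(A,C) = 5 + 5 - 18 = 10 - 18 = -8. This is < 0, so the triangle inequality FAILS for these points (squared-Euclidean is not a metric).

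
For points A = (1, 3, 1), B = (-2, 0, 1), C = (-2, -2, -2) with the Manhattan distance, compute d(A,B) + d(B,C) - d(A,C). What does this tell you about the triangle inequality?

d(A,B) = 3 + 3 + 0 = 6, d(B,C) = 0 + 2 + 3 = 5, d(A,C) = 3 + 5 + 3 = 11.
d(A,B) + d(B,C) - d(A,C) = 6 + 5 - 11 = 11 - 11 = 0. This is ≥ 0, so the triangle inequality holds for these points.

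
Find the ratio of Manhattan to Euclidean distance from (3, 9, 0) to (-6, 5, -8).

L1 = |3 - (-6)| + |9 - 5| + |0 - (-8)| = 9 + 4 + 8 = 21
L2 = √(9² + 4² + 8²) = √161 ≈ 12.6886
L1 ≥ L2 always (equality iff movement is along one axis); L1 > L2 here.
Ratio L1/L2 = 21/√161 ≈ 1.655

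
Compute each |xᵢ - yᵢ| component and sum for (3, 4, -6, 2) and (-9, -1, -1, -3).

Σ|x_i - y_i| = |3 - (-9)| + |4 - (-1)| + |-6 - (-1)| + |2 - (-3)| = 12 + 5 + 5 + 5 = 27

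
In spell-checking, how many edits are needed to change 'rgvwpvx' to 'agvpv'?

Let D[i][j] be the edit distance between the first i characters of 'rgvwpvx' and the first j characters of 'agvpv', with D[i][0] = i, D[0][j] = j, and D[i][j] = D[i-1][j-1] if the characters match, else 1 + min(D[i-1][j], D[i][j-1], D[i-1][j-1]). Filling the table (rows: prefixes of 'rgvwpvx', columns: prefixes of 'agvpv'):
     ε  a  g  v  p  v
  ε  0  1  2  3  4  5
  r  1  1  2  3  4  5
  g  2  2  1  2  3  4
  v  3  3  2  1  2  3
  w  4  4  3  2  2  3
  p  5  5  4  3  2  3
  v  6  6  5  4  3  2
  x  7  7  6  5  4  3
The bottom-right entry gives D[7][5] = 3, so no sequence of fewer than 3 edits works. Backtracking through the table gives one optimal edit sequence (3 edits):
  rgvwpvx → agvwpvx (sub r→a @1)
  agvwpvx → agvpvx (del w @4)
  agvpvx → agvpv (del x @6)
Edit distance = 3.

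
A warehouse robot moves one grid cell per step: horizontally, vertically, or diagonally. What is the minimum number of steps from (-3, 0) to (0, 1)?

max(|x_i - y_i|) = max(|-3 - 0|, |0 - 1|) = max(3, 1) = 3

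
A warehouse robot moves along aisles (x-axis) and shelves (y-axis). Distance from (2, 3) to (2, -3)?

Σ|x_i - y_i| = |2 - 2| + |3 - (-3)| = 0 + 6 = 6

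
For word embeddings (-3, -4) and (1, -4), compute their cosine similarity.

With u = (-3, -4), v = (1, -4):
u·v = (-3)·1 + (-4)·(-4) = (-3) + 16 = 13.
|u| = √((-3)² + (-4)²) = √25, |v| = √(1² + (-4)²) = √17, so |u||v| = √(25·17) = √425.
cos θ = (u·v)/(|u||v|) = 13/√425 ≈ 0.6306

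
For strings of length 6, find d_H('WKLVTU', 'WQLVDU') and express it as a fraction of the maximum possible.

Differing positions: 2, 5. Hamming distance = 2. The maximum possible Hamming distance for length-6 strings is 6, so d_H/6 = 2/6 ≈ 0.3333.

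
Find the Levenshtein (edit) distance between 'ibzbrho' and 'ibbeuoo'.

Let D[i][j] be the edit distance between the first i characters of 'ibzbrho' and the first j characters of 'ibbeuoo', with D[i][0] = i, D[0][j] = j, and D[i][j] = D[i-1][j-1] if the characters match, else 1 + min(D[i-1][j], D[i][j-1], D[i-1][j-1]). Filling the table (rows: prefixes of 'ibzbrho', columns: prefixes of 'ibbeuoo'):
     ε  i  b  b  e  u  o  o
  ε  0  1  2  3  4  5  6  7
  i  1  0  1  2  3  4  5  6
  b  2  1  0  1  2  3  4  5
  z  3  2  1  1  2  3  4  5
  b  4  3  2  1  2  3  4  5
  r  5  4  3  2  2  3  4  5
  h  6  5  4  3  3  3  4  5
  o  7  6  5  4  4  4  3  4
The bottom-right entry gives D[7][7] = 4, so no sequence of fewer than 4 edits works. Backtracking through the table gives one optimal edit sequence (4 edits):
  ibzbrho → ibbbrho (sub z→b @3)
  ibbbrho → ibberho (sub b→e @4)
  ibberho → ibbeuho (sub r→u @5)
  ibbeuho → ibbeuoo (sub h→o @6)
Edit distance = 4.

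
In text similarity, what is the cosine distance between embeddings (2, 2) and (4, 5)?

With u = (2, 2), v = (4, 5):
u·v = 2·4 + 2·5 = 8 + 10 = 18.
|u| = √(2² + 2²) = √8, |v| = √(4² + 5²) = √41, so |u||v| = √(8·41) = √328.
cos θ = (u·v)/(|u||v|) = 18/√328 ≈ 0.9939
Cosine distance = 1 - cos θ ≈ 1 - 0.9939 = 0.0061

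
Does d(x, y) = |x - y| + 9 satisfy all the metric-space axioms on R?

No. d fails identity of indiscernibles (specifically d(x,x) = 0): d(4, 4) = |4 - 4| + 9 = 0 + 9 = 9 ≠ 0.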